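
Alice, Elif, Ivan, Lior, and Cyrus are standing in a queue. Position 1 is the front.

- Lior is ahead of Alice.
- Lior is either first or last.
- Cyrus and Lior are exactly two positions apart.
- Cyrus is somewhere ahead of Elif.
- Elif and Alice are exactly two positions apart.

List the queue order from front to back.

From clue 1: Alice is in {2,3,4,5}.
From clues 1–2: Lior → position 1.
From clues 1–3: Cyrus → position 3.
From clues 1–4: Elif is in {4,5}.
From clues 1–5: Alice → position 2, Elif → position 4, Ivan → position 5.

Lior, Alice, Cyrus, Elif, Ivan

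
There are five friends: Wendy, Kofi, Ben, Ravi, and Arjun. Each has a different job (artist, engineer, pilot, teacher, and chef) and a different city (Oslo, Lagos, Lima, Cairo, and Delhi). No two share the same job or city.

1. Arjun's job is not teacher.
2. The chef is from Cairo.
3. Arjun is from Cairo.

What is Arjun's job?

Clue 1 rules out teacher for Arjun's job.
With clues 1–3, artist, engineer, and pilot are impossible for Arjun's job.
That leaves chef.

chef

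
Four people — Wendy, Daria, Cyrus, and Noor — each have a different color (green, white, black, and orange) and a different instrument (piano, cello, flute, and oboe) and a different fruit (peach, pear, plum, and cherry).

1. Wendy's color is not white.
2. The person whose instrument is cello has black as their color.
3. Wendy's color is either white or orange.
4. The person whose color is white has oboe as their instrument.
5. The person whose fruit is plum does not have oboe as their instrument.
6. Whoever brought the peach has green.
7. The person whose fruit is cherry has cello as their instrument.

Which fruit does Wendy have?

plum

With clues 1–6, peach is impossible for Wendy's fruit.
With clues 1–7, cherry and pear are impossible for Wendy's fruit.
That leaves plum.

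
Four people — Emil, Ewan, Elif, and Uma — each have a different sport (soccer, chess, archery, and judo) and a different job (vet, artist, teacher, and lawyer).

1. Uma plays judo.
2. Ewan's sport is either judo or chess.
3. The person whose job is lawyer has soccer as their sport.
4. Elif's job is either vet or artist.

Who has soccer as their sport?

Clue 1 rules out Uma for the one with sport soccer.
With clues 1–2, Ewan is impossible for the one with sport soccer.
With clues 1–4, Elif is impossible for the one with sport soccer.
That leaves Emil.

Emil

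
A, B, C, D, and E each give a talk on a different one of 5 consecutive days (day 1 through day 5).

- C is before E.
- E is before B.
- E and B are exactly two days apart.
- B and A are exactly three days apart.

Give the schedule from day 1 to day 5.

C, A, E, D, B

From clue 1: C is in {1,2,3,4}.
From clues 1–2: B is in {3,4,5}.
From clues 1–3: B is in {4,5}.
From clues 1–4: C → day 1, A → day 2, E → day 3, D → day 4, B → day 5.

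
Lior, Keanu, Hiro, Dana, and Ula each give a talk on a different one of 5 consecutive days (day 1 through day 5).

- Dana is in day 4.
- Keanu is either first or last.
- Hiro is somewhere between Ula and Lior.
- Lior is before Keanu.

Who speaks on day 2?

With clue 1, Dana is ruled out for day 2.
With clues 1–2, Keanu is ruled out for day 2.
With clues 1–4, Lior and Ula are ruled out for day 2.
So day 2 is Hiro.

Hiro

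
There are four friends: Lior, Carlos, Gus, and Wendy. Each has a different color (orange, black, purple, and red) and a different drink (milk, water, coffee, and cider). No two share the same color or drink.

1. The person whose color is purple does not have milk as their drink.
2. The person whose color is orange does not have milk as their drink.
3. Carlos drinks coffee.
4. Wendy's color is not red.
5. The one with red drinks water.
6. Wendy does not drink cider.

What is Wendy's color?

With clues 1–4, red is impossible for Wendy's color.
With clues 1–6, orange and purple are impossible for Wendy's color.
That leaves black.

black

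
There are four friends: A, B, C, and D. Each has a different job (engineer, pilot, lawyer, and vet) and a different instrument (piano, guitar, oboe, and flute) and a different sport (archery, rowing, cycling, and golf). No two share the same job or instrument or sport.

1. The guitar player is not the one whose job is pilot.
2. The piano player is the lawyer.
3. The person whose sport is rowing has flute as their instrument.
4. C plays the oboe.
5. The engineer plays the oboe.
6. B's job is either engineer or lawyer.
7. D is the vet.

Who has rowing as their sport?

With clues 1–4, C is impossible for the one with sport rowing.
With clues 1–6, B is impossible for the one with sport rowing.
With clues 1–7, D is impossible for the one with sport rowing.
That leaves A.

A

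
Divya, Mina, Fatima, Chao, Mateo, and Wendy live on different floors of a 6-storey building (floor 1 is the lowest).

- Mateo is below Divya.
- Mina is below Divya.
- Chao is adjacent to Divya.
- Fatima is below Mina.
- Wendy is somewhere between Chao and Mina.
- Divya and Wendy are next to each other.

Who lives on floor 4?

Wendy

With clues 1–4, Fatima is ruled out for floor 4.
With clues 1–5, Chao, Divya, and Mina are ruled out for floor 4.
With clues 1–6, Mateo is ruled out for floor 4.
So floor 4 is Wendy.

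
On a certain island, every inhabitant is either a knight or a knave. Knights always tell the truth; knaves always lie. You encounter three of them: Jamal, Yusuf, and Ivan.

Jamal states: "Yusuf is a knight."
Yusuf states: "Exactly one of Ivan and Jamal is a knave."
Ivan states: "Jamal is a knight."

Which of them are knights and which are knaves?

Jamal: knave, Yusuf: knave, Ivan: knave

Consider Jamal. Suppose Jamal is a knight.
Then no assignment of the remaining roles makes every statement match its speaker's type — contradiction.
So Jamal is a knave.
With that fixed, Ivan's statement is false, so Ivan is a knave.
With that fixed, Yusuf's statement is false, so Yusuf is a knave.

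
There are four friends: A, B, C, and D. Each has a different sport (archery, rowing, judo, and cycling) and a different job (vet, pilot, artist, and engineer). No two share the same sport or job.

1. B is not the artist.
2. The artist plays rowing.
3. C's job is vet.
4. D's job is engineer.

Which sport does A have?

rowing

With clues 1–4, archery, cycling, and judo are impossible for A's sport.
That leaves rowing.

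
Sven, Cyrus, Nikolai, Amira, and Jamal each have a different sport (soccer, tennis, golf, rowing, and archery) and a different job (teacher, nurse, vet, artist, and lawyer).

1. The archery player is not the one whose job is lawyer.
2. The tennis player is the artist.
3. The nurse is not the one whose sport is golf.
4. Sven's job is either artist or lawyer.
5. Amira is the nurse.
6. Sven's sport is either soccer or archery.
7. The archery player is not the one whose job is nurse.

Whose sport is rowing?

Amira

With clues 1–6, Sven is impossible for the one with sport rowing.
With clues 1–7, Cyrus, Jamal, and Nikolai are impossible for the one with sport rowing.
That leaves Amira.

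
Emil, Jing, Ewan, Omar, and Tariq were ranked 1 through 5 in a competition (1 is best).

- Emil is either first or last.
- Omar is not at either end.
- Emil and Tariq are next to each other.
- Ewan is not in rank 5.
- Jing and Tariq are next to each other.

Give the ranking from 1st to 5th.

Ewan, Omar, Jing, Tariq, Emil

From clue 1: Emil is in {1,5}.
From clues 1–5: Ewan → rank 1, Omar → rank 2, Jing → rank 3, Tariq → rank 4, Emil → rank 5.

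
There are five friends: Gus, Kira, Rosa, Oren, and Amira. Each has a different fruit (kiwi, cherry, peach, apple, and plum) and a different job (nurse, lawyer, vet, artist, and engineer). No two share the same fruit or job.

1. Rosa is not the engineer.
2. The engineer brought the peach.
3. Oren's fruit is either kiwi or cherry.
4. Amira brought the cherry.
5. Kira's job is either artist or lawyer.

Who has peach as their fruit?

With clues 1–2, Rosa is impossible for the one with fruit peach.
With clues 1–3, Oren is impossible for the one with fruit peach.
With clues 1–4, Amira is impossible for the one with fruit peach.
With clues 1–5, Kira is impossible for the one with fruit peach.
That leaves Gus.

Gus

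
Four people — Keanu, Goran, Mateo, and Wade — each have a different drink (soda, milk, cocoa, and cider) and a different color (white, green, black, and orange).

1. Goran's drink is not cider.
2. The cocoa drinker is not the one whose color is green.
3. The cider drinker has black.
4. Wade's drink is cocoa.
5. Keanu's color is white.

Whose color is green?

Goran

With clues 1–4, Wade is impossible for the one with color green.
With clues 1–5, Keanu and Mateo are impossible for the one with color green.
That leaves Goran.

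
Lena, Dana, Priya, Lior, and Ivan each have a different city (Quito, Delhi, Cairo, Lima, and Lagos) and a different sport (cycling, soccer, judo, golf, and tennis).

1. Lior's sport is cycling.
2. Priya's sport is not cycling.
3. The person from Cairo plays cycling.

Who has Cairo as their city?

Lior

With clues 1–3, Dana, Ivan, Lena, and Priya are impossible for the one with city Cairo.
That leaves Lior.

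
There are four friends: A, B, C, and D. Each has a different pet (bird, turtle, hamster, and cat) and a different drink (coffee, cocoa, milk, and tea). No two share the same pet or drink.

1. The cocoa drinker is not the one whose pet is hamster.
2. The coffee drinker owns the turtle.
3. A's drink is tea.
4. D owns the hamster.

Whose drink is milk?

With clues 1–3, A is impossible for the one with drink milk.
With clues 1–4, B and C are impossible for the one with drink milk.
That leaves D.

D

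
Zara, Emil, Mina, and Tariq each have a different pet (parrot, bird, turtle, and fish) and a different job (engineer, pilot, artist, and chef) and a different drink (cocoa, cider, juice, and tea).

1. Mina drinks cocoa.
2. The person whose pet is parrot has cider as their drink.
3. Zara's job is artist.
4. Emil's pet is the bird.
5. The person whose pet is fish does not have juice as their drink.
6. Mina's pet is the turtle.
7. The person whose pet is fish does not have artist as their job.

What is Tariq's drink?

tea

Clue 1 rules out cocoa for Tariq's drink.
With clues 1–6, juice is impossible for Tariq's drink.
With clues 1–7, cider is impossible for Tariq's drink.
That leaves tea.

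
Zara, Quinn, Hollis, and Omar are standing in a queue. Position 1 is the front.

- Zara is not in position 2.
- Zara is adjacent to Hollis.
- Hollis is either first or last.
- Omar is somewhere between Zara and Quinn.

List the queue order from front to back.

Quinn, Omar, Zara, Hollis

From clue 1: Zara is in {1,3,4}.
From clues 1–3: Zara → position 3, Hollis → position 4.
From clues 1–4: Quinn → position 1, Omar → position 2.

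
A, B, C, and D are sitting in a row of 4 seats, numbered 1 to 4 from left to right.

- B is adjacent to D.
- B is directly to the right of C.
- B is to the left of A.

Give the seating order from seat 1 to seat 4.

C, B, D, A

From clues 1–2: A is in {1,4}.
From clues 1–3: C → seat 1, B → seat 2, D → seat 3, A → seat 4.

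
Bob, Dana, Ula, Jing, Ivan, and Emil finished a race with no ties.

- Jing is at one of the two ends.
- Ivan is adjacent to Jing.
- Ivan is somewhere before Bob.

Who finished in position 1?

Jing

With clues 1–2, Ivan is ruled out for place 1.
With clues 1–3, Bob, Dana, Emil, and Ula are ruled out for place 1.
So place 1 is Jing.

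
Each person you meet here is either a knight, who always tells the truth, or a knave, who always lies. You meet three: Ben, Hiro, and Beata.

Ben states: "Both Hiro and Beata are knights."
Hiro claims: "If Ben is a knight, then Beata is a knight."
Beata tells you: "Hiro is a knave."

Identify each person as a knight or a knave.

Ben: knave, Hiro: knight, Beata: knave

Consider Ben. Suppose Ben is a knight.
Then no assignment of the remaining roles makes every statement match its speaker's type — contradiction.
So Ben is a knave.
With that fixed, Hiro's statement is true, so Hiro is a knight.
With that fixed, Beata's statement is false, so Beata is a knave.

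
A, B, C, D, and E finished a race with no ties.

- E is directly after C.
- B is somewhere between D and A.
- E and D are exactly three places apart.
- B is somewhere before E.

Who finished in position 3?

C

With clues 1–2, B is ruled out for place 3.
With clues 1–3, D and E are ruled out for place 3.
With clues 1–4, A is ruled out for place 3.
So place 3 is C.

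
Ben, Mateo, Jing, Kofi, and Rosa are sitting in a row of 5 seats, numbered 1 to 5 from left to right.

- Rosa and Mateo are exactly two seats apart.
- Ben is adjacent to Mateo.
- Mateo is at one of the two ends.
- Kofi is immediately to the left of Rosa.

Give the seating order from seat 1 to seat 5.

Jing, Kofi, Rosa, Ben, Mateo

From clues 1–3: Rosa → seat 3.
From clues 1–4: Jing → seat 1, Kofi → seat 2, Ben → seat 4, Mateo → seat 5.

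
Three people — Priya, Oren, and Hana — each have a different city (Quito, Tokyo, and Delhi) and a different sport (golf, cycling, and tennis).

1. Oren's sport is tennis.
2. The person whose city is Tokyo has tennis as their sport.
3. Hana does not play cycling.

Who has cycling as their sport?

Priya

Clue 1 rules out Oren for the one with sport cycling.
With clues 1–3, Hana is impossible for the one with sport cycling.
That leaves Priya.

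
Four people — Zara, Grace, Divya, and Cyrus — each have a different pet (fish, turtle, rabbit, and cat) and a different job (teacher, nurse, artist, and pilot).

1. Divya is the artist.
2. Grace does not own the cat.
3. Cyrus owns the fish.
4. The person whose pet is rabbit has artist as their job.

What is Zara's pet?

cat

With clues 1–3, fish is impossible for Zara's pet.
With clues 1–4, rabbit and turtle are impossible for Zara's pet.
That leaves cat.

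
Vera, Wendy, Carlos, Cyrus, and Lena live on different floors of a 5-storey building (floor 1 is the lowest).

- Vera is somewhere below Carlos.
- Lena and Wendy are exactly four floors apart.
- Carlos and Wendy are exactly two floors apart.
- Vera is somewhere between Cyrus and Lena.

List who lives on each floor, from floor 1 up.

From clue 1: Vera is in {1,2,3,4}.
From clues 1–2: Vera is in {2,3}.
From clues 1–3: Vera → floor 2, Carlos → floor 3, Cyrus → floor 4.
From clues 1–4: Lena → floor 1, Wendy → floor 5.

Lena, Vera, Carlos, Cyrus, Wendy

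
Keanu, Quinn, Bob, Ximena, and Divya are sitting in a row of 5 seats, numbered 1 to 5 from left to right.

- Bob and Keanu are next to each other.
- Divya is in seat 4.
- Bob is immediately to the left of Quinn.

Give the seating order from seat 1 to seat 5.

Keanu, Bob, Quinn, Divya, Ximena

From clues 1–2: Divya → seat 4.
From clues 1–3: Keanu → seat 1, Bob → seat 2, Quinn → seat 3, Ximena → seat 5.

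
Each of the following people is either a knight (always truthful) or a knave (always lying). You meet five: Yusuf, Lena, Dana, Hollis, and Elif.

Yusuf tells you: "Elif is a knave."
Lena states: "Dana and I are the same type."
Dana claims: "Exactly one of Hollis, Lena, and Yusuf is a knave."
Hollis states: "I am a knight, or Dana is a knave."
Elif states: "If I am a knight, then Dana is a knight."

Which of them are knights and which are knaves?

Consider Yusuf. Suppose Yusuf is a knight.
Then no assignment of the remaining roles makes every statement match its speaker's type — contradiction.
So Yusuf is a knave.
Consider Lena. Suppose Lena is a knave.
Then no assignment of the remaining roles makes every statement match its speaker's type — contradiction.
So Lena is a knight.
Consider Dana. Suppose Dana is a knave.
Then Lena's statement comes out false, contradicting Lena being a knight.
So Dana is a knight.
With that fixed, Elif's statement is true, so Elif is a knight.
Consider Hollis. Suppose Hollis is a knave.
Then Dana's statement comes out false, contradicting Dana being a knight.
So Hollis is a knight.

Yusuf: knave, Lena: knight, Dana: knight, Hollis: knight, Elif: knight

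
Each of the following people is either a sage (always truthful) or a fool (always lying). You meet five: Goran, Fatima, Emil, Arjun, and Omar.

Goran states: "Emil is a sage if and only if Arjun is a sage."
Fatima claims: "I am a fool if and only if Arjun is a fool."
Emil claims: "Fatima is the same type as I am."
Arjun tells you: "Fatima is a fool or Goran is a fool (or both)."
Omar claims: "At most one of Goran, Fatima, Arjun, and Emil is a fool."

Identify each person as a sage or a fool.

Goran: fool, Fatima: sage, Emil: fool, Arjun: sage, Omar: fool

Consider Goran. Suppose Goran is a sage.
Then no assignment of the remaining roles makes every statement match its speaker's type — contradiction.
So Goran is a fool.
With that fixed, Arjun's statement is true, so Arjun is a sage.
Consider Fatima. Suppose Fatima is a fool.
Then whichever role Emil has, Emil's statement has the wrong truth value — contradiction.
So Fatima is a sage.
Consider Emil. Suppose Emil is a sage.
Then Goran's statement comes out true, contradicting Goran being a fool.
So Emil is a fool.
With that fixed, Omar's statement is false, so Omar is a fool.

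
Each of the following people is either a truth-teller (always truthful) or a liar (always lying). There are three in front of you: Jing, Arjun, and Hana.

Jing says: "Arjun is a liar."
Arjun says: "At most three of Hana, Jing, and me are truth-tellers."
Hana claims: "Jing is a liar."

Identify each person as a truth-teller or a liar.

Jing: liar, Arjun: truth-teller, Hana: truth-teller

Regardless of anyone's role, Arjun's statement is true, so Arjun is a truth-teller.
With that fixed, Jing's statement is false, so Jing is a liar.
With that fixed, Hana's statement is true, so Hana is a truth-teller.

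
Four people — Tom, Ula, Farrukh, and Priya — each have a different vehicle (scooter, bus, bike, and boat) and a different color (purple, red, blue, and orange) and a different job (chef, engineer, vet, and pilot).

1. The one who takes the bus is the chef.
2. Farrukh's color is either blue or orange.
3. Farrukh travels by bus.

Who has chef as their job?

Farrukh

With clues 1–3, Priya, Tom, and Ula are impossible for the one with job chef.
That leaves Farrukh.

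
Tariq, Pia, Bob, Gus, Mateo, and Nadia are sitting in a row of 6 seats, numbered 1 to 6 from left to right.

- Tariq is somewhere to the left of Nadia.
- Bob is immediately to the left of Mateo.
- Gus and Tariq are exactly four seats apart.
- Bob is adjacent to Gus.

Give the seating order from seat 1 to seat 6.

Gus, Bob, Mateo, Pia, Tariq, Nadia

From clue 1: Tariq is in {1,2,3,4,5}.
From clues 1–3: Tariq is in {1,2,5}.
From clues 1–4: Gus → seat 1, Bob → seat 2, Mateo → seat 3, Pia → seat 4, Tariq → seat 5, Nadia → seat 6.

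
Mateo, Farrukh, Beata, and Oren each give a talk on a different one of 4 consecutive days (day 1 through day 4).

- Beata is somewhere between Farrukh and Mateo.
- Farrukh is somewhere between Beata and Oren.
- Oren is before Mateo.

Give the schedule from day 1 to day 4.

From clue 1: Beata is in {2,3}.
From clues 1–2: Mateo is in {1,4}.
From clues 1–3: Oren → day 1, Farrukh → day 2, Beata → day 3, Mateo → day 4.

Oren, Farrukh, Beata, Mateo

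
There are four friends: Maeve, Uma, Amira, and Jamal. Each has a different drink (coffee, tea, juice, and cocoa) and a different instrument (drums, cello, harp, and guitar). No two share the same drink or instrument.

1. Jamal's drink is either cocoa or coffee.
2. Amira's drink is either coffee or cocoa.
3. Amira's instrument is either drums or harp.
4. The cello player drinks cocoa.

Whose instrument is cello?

Jamal

With clues 1–3, Amira is impossible for the one with instrument cello.
With clues 1–4, Maeve and Uma are impossible for the one with instrument cello.
That leaves Jamal.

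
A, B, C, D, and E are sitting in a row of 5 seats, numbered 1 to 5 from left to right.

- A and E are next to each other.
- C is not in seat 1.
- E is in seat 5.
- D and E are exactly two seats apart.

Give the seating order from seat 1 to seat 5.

From clues 1–2: C is in {2,3,4,5}.
From clues 1–3: A → seat 4, E → seat 5.
From clues 1–4: B → seat 1, C → seat 2, D → seat 3.

B, C, D, A, E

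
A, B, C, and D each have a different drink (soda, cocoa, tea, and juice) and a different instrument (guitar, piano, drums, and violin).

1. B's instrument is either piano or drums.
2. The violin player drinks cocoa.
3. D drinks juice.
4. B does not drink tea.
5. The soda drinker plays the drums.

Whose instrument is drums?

With clues 1–5, A, C, and D are impossible for the one with instrument drums.
That leaves B.

B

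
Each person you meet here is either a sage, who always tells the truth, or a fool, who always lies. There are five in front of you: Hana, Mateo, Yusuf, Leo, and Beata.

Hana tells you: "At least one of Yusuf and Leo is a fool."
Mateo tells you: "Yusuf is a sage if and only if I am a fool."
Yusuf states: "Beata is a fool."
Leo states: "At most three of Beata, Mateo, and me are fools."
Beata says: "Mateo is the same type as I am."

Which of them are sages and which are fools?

Regardless of anyone's role, Leo's statement is true, so Leo is a sage.
Consider Hana. Suppose Hana is a fool.
Then no assignment of the remaining roles makes every statement match its speaker's type — contradiction.
So Hana is a sage.
Consider Mateo. Suppose Mateo is a fool.
Then whichever role Beata has, Beata's statement has the wrong truth value — contradiction.
So Mateo is a sage.
Consider Yusuf. Suppose Yusuf is a sage.
Then Hana's statement comes out false, contradicting Hana being a sage.
So Yusuf is a fool.
Consider Beata. Suppose Beata is a fool.
Then Yusuf's statement comes out true, contradicting Yusuf being a fool.
So Beata is a sage.

Hana: sage, Mateo: sage, Yusuf: fool, Leo: sage, Beata: sage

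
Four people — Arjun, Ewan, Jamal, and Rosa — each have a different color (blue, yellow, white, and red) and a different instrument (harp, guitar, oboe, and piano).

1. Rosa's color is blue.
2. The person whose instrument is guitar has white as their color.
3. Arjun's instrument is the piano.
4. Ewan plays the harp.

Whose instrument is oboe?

With clues 1–3, Arjun is impossible for the one with instrument oboe.
With clues 1–4, Ewan and Jamal are impossible for the one with instrument oboe.
That leaves Rosa.

Rosa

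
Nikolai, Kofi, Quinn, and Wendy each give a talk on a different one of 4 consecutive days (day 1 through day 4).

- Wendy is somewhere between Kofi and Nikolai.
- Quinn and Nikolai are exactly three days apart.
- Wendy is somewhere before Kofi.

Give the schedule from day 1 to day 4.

Nikolai, Wendy, Kofi, Quinn

From clue 1: Wendy is in {2,3}.
From clues 1–2: Nikolai is in {1,4}.
From clues 1–3: Nikolai → day 1, Wendy → day 2, Kofi → day 3, Quinn → day 4.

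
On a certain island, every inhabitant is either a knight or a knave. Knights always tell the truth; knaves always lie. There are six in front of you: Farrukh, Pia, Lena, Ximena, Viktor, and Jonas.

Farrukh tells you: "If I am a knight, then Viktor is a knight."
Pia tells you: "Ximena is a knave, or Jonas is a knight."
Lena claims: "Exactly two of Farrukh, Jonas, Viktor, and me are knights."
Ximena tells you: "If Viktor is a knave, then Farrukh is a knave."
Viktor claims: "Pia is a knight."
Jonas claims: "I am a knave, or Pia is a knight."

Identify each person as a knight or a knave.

Farrukh: knight, Pia: knight, Lena: knave, Ximena: knight, Viktor: knight, Jonas: knight

Consider Farrukh. Suppose Farrukh is a knave.
Then Farrukh's own statement would have to be false, but it can't be — contradiction.
So Farrukh is a knight.
Consider Pia. Suppose Pia is a knave.
Then whichever role Jonas has, Jonas's statement has the wrong truth value — contradiction.
So Pia is a knight.
With that fixed, Viktor's statement is true, so Viktor is a knight.
With that fixed, Jonas's statement is true, so Jonas is a knight.
With that fixed, Lena's statement is false, so Lena is a knave.
With that fixed, Ximena's statement is true, so Ximena is a knight.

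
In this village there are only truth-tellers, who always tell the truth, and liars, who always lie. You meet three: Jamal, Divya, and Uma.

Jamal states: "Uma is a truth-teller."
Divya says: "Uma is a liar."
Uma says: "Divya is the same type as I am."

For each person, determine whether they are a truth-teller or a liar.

Jamal: liar, Divya: truth-teller, Uma: liar

Consider Jamal. Suppose Jamal is a truth-teller.
Then no assignment of the remaining roles makes every statement match its speaker's type — contradiction.
So Jamal is a liar.
Consider Divya. Suppose Divya is a liar.
Then whichever role Uma has, Uma's statement has the wrong truth value — contradiction.
So Divya is a truth-teller.
Consider Uma. Suppose Uma is a truth-teller.
Then Jamal's statement comes out true, contradicting Jamal being a liar.
So Uma is a liar.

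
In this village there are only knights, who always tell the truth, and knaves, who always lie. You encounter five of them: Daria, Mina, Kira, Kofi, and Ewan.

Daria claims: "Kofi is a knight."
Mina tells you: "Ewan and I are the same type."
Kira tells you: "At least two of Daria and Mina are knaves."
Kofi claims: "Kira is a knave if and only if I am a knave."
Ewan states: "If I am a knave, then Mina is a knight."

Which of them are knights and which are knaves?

Consider Daria. Suppose Daria is a knight.
Then no assignment of the remaining roles makes every statement match its speaker's type — contradiction.
So Daria is a knave.
Consider Mina. Suppose Mina is a knight.
Then no assignment of the remaining roles makes every statement match its speaker's type — contradiction.
So Mina is a knave.
With that fixed, Kira's statement is true, so Kira is a knight.
Consider Kofi. Suppose Kofi is a knight.
Then Daria's statement comes out true, contradicting Daria being a knave.
So Kofi is a knave.
Consider Ewan. Suppose Ewan is a knave.
Then Mina's statement comes out true, contradicting Mina being a knave.
So Ewan is a knight.

Daria: knave, Mina: knave, Kira: knight, Kofi: knave, Ewan: knight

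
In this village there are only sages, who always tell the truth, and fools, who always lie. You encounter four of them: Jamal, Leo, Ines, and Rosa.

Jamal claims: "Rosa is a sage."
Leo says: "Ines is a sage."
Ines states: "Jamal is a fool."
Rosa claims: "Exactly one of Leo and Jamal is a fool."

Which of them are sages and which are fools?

Jamal: sage, Leo: fool, Ines: fool, Rosa: sage

Consider Jamal. Suppose Jamal is a fool.
Then no assignment of the remaining roles makes every statement match its speaker's type — contradiction.
So Jamal is a sage.
With that fixed, Ines's statement is false, so Ines is a fool.
With that fixed, Leo's statement is false, so Leo is a fool.
With that fixed, Rosa's statement is true, so Rosa is a sage.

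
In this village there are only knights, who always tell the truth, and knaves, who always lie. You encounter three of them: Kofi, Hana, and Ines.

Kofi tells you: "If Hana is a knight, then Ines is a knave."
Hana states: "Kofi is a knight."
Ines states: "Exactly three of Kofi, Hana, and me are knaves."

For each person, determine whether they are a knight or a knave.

Kofi: knight, Hana: knight, Ines: knave

Consider Kofi. Suppose Kofi is a knave.
Then no assignment of the remaining roles makes every statement match its speaker's type — contradiction.
So Kofi is a knight.
With that fixed, Hana's statement is true, so Hana is a knight.
With that fixed, Ines's statement is false, so Ines is a knave.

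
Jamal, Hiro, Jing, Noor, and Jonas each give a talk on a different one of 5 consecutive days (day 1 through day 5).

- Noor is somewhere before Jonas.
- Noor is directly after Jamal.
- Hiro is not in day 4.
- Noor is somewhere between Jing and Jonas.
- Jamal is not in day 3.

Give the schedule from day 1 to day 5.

From clue 1: Noor is in {1,2,3,4}.
From clues 1–2: Jamal is in {1,2,3}.
From clues 1–4: Jamal is in {2,3}.
From clues 1–5: Jing → day 1, Jamal → day 2, Noor → day 3, Jonas → day 4, Hiro → day 5.

Jing, Jamal, Noor, Jonas, Hiro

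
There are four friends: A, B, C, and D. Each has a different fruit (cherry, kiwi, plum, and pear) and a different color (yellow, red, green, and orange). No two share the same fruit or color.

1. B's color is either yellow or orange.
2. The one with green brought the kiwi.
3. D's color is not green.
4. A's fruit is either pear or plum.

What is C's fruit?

With clues 1–4, cherry, pear, and plum are impossible for C's fruit.
That leaves kiwi.

kiwi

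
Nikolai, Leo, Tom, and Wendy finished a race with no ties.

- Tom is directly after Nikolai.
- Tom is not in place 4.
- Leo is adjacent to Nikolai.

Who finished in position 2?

With clues 1–2, Leo and Wendy are ruled out for place 2.
With clues 1–3, Tom is ruled out for place 2.
So place 2 is Nikolai.

Nikolai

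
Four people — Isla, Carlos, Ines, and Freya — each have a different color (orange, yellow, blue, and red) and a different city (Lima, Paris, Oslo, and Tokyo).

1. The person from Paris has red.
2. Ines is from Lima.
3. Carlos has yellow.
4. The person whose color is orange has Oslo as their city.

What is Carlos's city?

With clues 1–2, Lima is impossible for Carlos's city.
With clues 1–3, Paris is impossible for Carlos's city.
With clues 1–4, Oslo is impossible for Carlos's city.
That leaves Tokyo.

Tokyo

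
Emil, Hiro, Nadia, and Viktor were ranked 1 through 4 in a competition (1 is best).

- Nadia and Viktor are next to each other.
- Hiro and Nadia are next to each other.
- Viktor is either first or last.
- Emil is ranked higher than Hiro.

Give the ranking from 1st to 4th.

From clues 1–2: Emil is in {1,4}.
From clues 1–4: Emil → rank 1, Hiro → rank 2, Nadia → rank 3, Viktor → rank 4.

Emil, Hiro, Nadia, Viktor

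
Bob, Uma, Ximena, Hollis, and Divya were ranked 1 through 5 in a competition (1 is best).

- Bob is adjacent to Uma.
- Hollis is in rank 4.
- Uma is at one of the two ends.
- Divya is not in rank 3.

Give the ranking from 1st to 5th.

From clues 1–2: Hollis → rank 4.
From clues 1–3: Uma → rank 1, Bob → rank 2.
From clues 1–4: Ximena → rank 3, Divya → rank 5.

Uma, Bob, Ximena, Hollis, Divya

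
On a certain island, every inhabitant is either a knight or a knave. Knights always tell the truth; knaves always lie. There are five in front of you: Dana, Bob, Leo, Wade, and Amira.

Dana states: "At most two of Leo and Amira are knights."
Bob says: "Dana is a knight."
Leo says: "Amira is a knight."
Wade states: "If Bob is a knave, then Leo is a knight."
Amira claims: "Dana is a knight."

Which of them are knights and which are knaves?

Regardless of anyone's role, Dana's statement is true, so Dana is a knight.
With that fixed, Bob's statement is true, so Bob is a knight.
With that fixed, Wade's statement is true, so Wade is a knight.
With that fixed, Amira's statement is true, so Amira is a knight.
With that fixed, Leo's statement is true, so Leo is a knight.

Dana: knight, Bob: knight, Leo: knight, Wade: knight, Amira: knight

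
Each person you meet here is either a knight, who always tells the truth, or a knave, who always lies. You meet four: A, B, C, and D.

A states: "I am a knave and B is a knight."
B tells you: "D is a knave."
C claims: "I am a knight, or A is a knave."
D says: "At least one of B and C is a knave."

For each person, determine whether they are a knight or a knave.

A: knave, B: knave, C: knight, D: knight

Consider A. Suppose A is a knight.
Then A's own statement would have to be true, but it can't be — contradiction.
So A is a knave.
With that fixed, C's statement is true, so C is a knight.
Consider B. Suppose B is a knight.
Then A's statement comes out true, contradicting A being a knave.
So B is a knave.
With that fixed, D's statement is true, so D is a knight.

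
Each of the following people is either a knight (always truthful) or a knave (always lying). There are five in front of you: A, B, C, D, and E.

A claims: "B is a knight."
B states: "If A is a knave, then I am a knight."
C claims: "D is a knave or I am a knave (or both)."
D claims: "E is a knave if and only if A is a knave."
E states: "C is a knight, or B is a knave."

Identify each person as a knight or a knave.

A: knave, B: knave, C: knight, D: knave, E: knight

Consider A. Suppose A is a knight.
Then no assignment of the remaining roles makes every statement match its speaker's type — contradiction.
So A is a knave.
Consider B. Suppose B is a knight.
Then A's statement comes out true, contradicting A being a knave.
So B is a knave.
With that fixed, E's statement is true, so E is a knight.
With that fixed, D's statement is false, so D is a knave.
With that fixed, C's statement is true, so C is a knight.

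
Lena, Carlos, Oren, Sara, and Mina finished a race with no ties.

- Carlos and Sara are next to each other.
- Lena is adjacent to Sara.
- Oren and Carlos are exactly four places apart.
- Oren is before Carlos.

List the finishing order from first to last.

From clues 1–2: Sara is in {2,3,4}.
From clues 1–3: Lena → place 3.
From clues 1–4: Oren → place 1, Mina → place 2, Sara → place 4, Carlos → place 5.

Oren, Mina, Lena, Sara, Carlos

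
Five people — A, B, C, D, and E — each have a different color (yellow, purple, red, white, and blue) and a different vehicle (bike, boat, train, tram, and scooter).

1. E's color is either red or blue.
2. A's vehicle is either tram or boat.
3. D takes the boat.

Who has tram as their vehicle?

With clues 1–3, B, C, D, and E are impossible for the one with vehicle tram.
That leaves A.

A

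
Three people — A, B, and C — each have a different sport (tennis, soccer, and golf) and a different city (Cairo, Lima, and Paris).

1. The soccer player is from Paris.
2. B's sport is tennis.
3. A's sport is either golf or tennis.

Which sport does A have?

golf

With clues 1–2, tennis is impossible for A's sport.
With clues 1–3, soccer is impossible for A's sport.
That leaves golf.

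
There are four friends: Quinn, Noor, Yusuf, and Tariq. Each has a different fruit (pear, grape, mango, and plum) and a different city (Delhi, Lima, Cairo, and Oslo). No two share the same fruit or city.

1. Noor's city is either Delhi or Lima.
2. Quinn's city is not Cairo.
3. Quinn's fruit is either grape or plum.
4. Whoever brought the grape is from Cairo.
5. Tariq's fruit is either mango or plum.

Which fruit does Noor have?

pear

With clues 1–4, grape and plum are impossible for Noor's fruit.
With clues 1–5, mango is impossible for Noor's fruit.
That leaves pear.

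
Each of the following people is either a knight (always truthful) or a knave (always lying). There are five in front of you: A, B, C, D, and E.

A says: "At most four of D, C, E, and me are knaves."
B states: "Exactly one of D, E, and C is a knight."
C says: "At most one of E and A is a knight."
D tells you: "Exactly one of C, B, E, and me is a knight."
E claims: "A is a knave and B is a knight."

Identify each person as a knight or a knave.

A: knight, B: knight, C: knight, D: knave, E: knave

Regardless of anyone's role, A's statement is true, so A is a knight.
With that fixed, E's statement is false, so E is a knave.
With that fixed, C's statement is true, so C is a knight.
Consider B. Suppose B is a knave.
Then whichever role D has, D's statement has the wrong truth value — contradiction.
So B is a knight.
With that fixed, D's statement is false, so D is a knave.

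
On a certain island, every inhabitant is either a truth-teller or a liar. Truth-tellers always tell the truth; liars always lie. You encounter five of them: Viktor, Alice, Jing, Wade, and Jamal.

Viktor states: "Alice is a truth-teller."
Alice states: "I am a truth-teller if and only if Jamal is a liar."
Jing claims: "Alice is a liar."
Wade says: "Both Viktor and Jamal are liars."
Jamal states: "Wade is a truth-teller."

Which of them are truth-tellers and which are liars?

Consider Viktor. Suppose Viktor is a liar.
Then no assignment of the remaining roles makes every statement match its speaker's type — contradiction.
So Viktor is a truth-teller.
With that fixed, Wade's statement is false, so Wade is a liar.
With that fixed, Jamal's statement is false, so Jamal is a liar.
Consider Alice. Suppose Alice is a liar.
Then Viktor's statement comes out false, contradicting Viktor being a truth-teller.
So Alice is a truth-teller.
With that fixed, Jing's statement is false, so Jing is a liar.

Viktor: truth-teller, Alice: truth-teller, Jing: liar, Wade: liar, Jamal: liar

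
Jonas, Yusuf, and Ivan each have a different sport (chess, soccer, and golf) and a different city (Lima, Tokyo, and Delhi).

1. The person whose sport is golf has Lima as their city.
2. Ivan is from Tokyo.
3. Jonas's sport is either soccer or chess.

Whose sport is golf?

With clues 1–2, Ivan is impossible for the one with sport golf.
With clues 1–3, Jonas is impossible for the one with sport golf.
That leaves Yusuf.

Yusuf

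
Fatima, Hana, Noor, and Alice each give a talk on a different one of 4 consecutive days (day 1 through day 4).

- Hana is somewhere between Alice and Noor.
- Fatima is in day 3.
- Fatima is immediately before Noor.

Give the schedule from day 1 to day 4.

Alice, Hana, Fatima, Noor

From clue 1: Hana is in {2,3}.
From clues 1–2: Hana → day 2, Fatima → day 3.
From clues 1–3: Alice → day 1, Noor → day 4.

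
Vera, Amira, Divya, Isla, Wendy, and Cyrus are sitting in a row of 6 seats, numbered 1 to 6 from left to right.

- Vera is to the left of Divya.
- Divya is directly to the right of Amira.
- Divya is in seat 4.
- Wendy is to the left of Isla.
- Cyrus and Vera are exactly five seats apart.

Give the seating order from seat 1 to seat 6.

Vera, Wendy, Amira, Divya, Isla, Cyrus

From clue 1: Vera is in {1,2,3,4,5}.
From clues 1–2: Vera is in {1,2,3,4}.
From clues 1–3: Amira → seat 3, Divya → seat 4.
From clues 1–4: Vera is in {1,2}.
From clues 1–5: Vera → seat 1, Wendy → seat 2, Isla → seat 5, Cyrus → seat 6.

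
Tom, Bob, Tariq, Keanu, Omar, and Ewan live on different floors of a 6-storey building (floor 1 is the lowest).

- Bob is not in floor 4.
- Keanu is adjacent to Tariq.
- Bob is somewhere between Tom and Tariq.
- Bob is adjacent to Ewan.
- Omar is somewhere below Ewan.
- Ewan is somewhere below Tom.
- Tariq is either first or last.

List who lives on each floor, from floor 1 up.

Tariq, Keanu, Omar, Ewan, Bob, Tom

From clue 1: Bob is in {1,2,3,5,6}.
From clues 1–3: Bob is in {2,3,5}.
From clues 1–5: Ewan → floor 4.
From clues 1–6: Bob → floor 5, Tom → floor 6.
From clues 1–7: Tariq → floor 1, Keanu → floor 2, Omar → floor 3.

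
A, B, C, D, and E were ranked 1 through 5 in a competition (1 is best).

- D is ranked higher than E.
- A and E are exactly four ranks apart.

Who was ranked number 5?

E

With clue 1, D is ruled out for rank 5.
With clues 1–2, A, B, and C are ruled out for rank 5.
So rank 5 is E.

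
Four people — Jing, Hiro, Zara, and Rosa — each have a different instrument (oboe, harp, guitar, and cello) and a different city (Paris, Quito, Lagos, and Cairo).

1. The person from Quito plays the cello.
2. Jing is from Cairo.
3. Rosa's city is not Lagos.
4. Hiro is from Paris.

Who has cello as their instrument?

With clues 1–2, Jing is impossible for the one with instrument cello.
With clues 1–4, Hiro and Zara are impossible for the one with instrument cello.
That leaves Rosa.

Rosa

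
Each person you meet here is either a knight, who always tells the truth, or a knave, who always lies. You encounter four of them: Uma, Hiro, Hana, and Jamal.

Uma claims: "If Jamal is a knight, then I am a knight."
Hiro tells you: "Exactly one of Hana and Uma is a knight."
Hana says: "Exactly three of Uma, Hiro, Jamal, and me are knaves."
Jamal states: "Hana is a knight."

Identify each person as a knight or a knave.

Uma: knight, Hiro: knight, Hana: knave, Jamal: knave

Consider Uma. Suppose Uma is a knave.
Then no assignment of the remaining roles makes every statement match its speaker's type — contradiction.
So Uma is a knight.
Consider Hiro. Suppose Hiro is a knave.
Then no assignment of the remaining roles makes every statement match its speaker's type — contradiction.
So Hiro is a knight.
With that fixed, Hana's statement is false, so Hana is a knave.
With that fixed, Jamal's statement is false, so Jamal is a knave.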